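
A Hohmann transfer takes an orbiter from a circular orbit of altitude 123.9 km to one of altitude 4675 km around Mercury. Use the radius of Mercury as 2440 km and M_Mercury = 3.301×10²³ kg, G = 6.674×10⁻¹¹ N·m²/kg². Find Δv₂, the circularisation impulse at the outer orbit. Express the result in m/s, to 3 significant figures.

Δv ≈ 479 m/s

μ = GM = 6.674×10⁻¹¹ × 3.301×10²³ = 2.203×10¹³ m³/s².
r₁ = 2440 + 123.9 = 2563.9 km = 2.5639×10⁶ m.
r₂ = 2440 + 4675 = 7115.0 km = 7.1150×10⁶ m.
Transfer ellipse a_t = (r₁ + r₂)/2 = 4.839×10⁶ m.
At r₁: circular v_c1 = √(μ/r₁) = 2931 m/s; transfer-periherm v_p = √[μ(2/r₁ − 1/a_t)] = 3554 m/s.
At r₂: circular v_c2 = √(μ/r₂) = 1760 m/s; transfer-apoherm v_a = √[μ(2/r₂ − 1/a_t)] = 1281 m/s.
Δv₂ = v_c2 − v_a = 478.9 m/s.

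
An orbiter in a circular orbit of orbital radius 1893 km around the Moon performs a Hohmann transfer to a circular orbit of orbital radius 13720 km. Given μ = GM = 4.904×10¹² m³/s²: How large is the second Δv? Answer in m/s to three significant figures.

Δv ≈ 303 m/s

r₁ = 1893 km = 1.893×10⁶ m.
r₂ = 13720 km = 1.372×10⁷ m.
Transfer ellipse a_t = (r₁ + r₂)/2 = 7.806×10⁶ m.
At r₁: circular v_c1 = √(μ/r₁) = 1610 m/s; transfer-perilune v_p = √[μ(2/r₁ − 1/a_t)] = 2134 m/s.
At r₂: circular v_c2 = √(μ/r₂) = 597.9 m/s; transfer-apolune v_a = √[μ(2/r₂ − 1/a_t)] = 294.4 m/s.
Δv₂ = v_c2 − v_a = 303.5 m/s.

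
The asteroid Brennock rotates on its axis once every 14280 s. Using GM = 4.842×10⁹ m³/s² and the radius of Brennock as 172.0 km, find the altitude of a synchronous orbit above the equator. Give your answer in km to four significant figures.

h_sync ≈ 120.4 km

A synchronous orbit has period T, so by Kepler's third law a = (μT²/4π²)^(1/3).
μT²/4π² = 4.842×10⁹ × (1.428×10⁴)² / 39.48 = 2.501×10¹⁶ m³.
a = 2.924×10⁵ m = 292.44 km.
Altitude h = a − R = 292.44 − 172.0 = 120.44 km.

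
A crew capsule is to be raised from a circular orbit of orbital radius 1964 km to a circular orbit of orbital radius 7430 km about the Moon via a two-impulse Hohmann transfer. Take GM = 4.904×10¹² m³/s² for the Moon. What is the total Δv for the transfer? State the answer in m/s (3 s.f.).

r₁ = 1964 km = 1.964×10⁶ m.
r₂ = 7430 km = 7.430×10⁶ m.
Transfer ellipse a_t = (r₁ + r₂)/2 = 4.697×10⁶ m.
At r₁: circular v_c1 = √(μ/r₁) = 1580 m/s; transfer-perilune v_p = √[μ(2/r₁ − 1/a_t)] = 1987 m/s.
Δv₁ = v_p − v_c1 = 407.2 m/s.
At r₂: circular v_c2 = √(μ/r₂) = 812.4 m/s; transfer-apolune v_a = √[μ(2/r₂ − 1/a_t)] = 525.3 m/s.
Δv₂ = v_c2 − v_a = 287.1 m/s.
Total Δv = Δv₁ + Δv₂ = 694.3 m/s.

Δv_total ≈ 694 m/s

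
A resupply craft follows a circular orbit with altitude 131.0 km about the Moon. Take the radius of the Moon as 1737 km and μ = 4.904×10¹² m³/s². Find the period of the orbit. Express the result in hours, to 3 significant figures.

r = 1737 + 131.0 = 1868.0 km = 1.8680×10⁶ m.
Kepler's third law: T = 2π√(r³/μ) = 2π√((1.868×10⁶)³ / 4.904×10¹²).
r³/μ = 1.329×10⁶ s², so T = 2π × 1.153×10³ = 7.244×10³ s.
Converting: 7.244×10³ s ÷ 3600 = 2.012 hours.

T ≈ 2.01 hours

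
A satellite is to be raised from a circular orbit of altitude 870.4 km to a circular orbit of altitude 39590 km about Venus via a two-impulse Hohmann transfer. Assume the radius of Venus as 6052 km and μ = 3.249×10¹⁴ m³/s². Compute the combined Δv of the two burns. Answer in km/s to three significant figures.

r₁ = 6052 + 870.4 = 6922.4 km = 6.9224×10⁶ m.
r₂ = 6052 + 39590 = 45642 km = 4.5642×10⁷ m.
Transfer ellipse a_t = (r₁ + r₂)/2 = 2.628×10⁷ m.
At r₁: circular v_c1 = √(μ/r₁) = 6851 m/s; transfer-periapsis v_p = √[μ(2/r₁ − 1/a_t)] = 9028 m/s.
Δv₁ = v_p − v_c1 = 2177 m/s.
At r₂: circular v_c2 = √(μ/r₂) = 2668 m/s; transfer-apoapsis v_a = √[μ(2/r₂ − 1/a_t)] = 1369 m/s.
Δv₂ = v_c2 − v_a = 1299 m/s.
Total Δv = Δv₁ + Δv₂ = 3476 m/s = 3.476 km/s.

Δv_total ≈ 3.48 km/s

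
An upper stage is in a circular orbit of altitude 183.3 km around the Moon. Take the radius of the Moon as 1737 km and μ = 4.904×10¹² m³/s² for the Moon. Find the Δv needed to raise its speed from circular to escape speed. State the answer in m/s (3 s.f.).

Δv ≈ 662 m/s

r = 1737 + 183.3 = 1920.3 km = 1.9203×10⁶ m.
Circular speed v_c = √(μ/r) = 1598 m/s.
Escape speed v_esc = √(2μ/r) = √2 × v_c = 2260 m/s.
Δv = v_esc − v_c = 661.9 m/s.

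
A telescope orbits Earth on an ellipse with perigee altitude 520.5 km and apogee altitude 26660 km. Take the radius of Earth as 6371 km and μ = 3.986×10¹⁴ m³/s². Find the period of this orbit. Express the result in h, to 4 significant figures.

T ≈ 7.796 h

r_p = 6371 + 520.5 = 6891.5 km = 6.8915×10⁶ m.
r_a = 6371 + 26660 = 33031 km = 3.3031×10⁷ m.
Semi-major axis a = (r_p + r_a)/2 = (6891.5 + 33031)/2 = 19961 km = 1.996×10⁷ m.
By Kepler's third law T = 2π√(a³/μ) = 2π × 4.467×10³ = 2.807×10⁴ s.
= 7.796 h.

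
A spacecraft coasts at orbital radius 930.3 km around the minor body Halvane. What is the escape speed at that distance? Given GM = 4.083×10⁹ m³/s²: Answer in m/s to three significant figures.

r = 930.3 km = 9.303×10⁵ m.
Escape speed v_esc = √(2μ/r) = √(2 × 4.083×10⁹ / 9.303×10⁵) = √(8.778×10³) = 93.69 m/s.

v_esc ≈ 93.7 m/s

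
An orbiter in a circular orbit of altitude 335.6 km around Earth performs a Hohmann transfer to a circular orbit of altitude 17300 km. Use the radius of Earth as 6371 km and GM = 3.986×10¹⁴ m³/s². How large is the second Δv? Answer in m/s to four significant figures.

r₁ = 6371 + 335.6 = 6706.6 km = 6.7066×10⁶ m.
r₂ = 6371 + 17300 = 23671 km = 2.3671×10⁷ m.
Transfer ellipse a_t = (r₁ + r₂)/2 = 1.519×10⁷ m.
At r₁: circular v_c1 = √(μ/r₁) = 7709 m/s; transfer-perigee v_p = √[μ(2/r₁ − 1/a_t)] = 9624 m/s.
At r₂: circular v_c2 = √(μ/r₂) = 4104 m/s; transfer-apogee v_a = √[μ(2/r₂ − 1/a_t)] = 2727 m/s.
Δv₂ = v_c2 − v_a = 1377 m/s.

Δv ≈ 1377 m/s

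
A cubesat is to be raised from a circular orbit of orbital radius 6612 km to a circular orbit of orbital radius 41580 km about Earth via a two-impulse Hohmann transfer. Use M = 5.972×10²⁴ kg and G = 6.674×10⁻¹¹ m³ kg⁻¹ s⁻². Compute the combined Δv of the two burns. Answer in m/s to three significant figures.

Δv_total ≈ 3910 m/s

μ = GM = 6.674×10⁻¹¹ × 5.972×10²⁴ = 3.986×10¹⁴ m³/s².
r₁ = 6612 km = 6.612×10⁶ m.
r₂ = 41580 km = 4.158×10⁷ m.
Transfer ellipse a_t = (r₁ + r₂)/2 = 2.410×10⁷ m.
At r₁: circular v_c1 = √(μ/r₁) = 7764 m/s; transfer-perigee v_p = √[μ(2/r₁ − 1/a_t)] = 10200 m/s.
Δv₁ = v_p − v_c1 = 2435 m/s.
At r₂: circular v_c2 = √(μ/r₂) = 3096 m/s; transfer-apogee v_a = √[μ(2/r₂ − 1/a_t)] = 1622 m/s.
Δv₂ = v_c2 − v_a = 1474 m/s.
Total Δv = Δv₁ + Δv₂ = 3909 m/s.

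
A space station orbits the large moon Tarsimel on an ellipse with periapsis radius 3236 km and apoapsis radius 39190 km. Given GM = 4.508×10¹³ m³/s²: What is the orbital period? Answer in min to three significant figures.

T ≈ 1520 min

Semi-major axis a = (r_p + r_a)/2 = (3236.0 + 39190)/2 = 21213 km = 2.121×10⁷ m.
By Kepler's third law T = 2π√(a³/μ) = 2π × 1.455×10⁴ = 9.143×10⁴ s.
= 1524 min.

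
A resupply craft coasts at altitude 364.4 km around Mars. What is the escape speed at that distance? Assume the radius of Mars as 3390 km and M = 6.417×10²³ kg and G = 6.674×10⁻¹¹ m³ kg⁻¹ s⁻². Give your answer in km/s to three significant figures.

v_esc ≈ 4.78 km/s

μ = GM = 6.674×10⁻¹¹ × 6.417×10²³ = 4.283×10¹³ m³/s².
r = 3390 + 364.4 = 3754.4 km = 3.7544×10⁶ m.
Escape speed v_esc = √(2μ/r) = √(2 × 4.283×10¹³ / 3.754×10⁶) = √(2.281×10⁷) = 4776 m/s.
= 4.776 km/s.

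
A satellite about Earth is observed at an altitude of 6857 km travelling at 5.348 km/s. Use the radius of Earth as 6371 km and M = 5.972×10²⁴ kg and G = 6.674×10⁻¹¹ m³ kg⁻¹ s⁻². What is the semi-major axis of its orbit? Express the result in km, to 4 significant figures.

a ≈ 12590 km

μ = GM = 6.674×10⁻¹¹ × 5.972×10²⁴ = 3.986×10¹⁴ m³/s².
r = 6371 + 6857 = 13228 km = 1.323×10⁷ m.
Vis-viva rearranged: 1/a = 2/r − v²/μ = 1.512×10⁻⁷ − 7.176×10⁻⁸ = 7.944×10⁻⁸ m⁻¹.
a = 1.259×10⁷ m = 12589 km.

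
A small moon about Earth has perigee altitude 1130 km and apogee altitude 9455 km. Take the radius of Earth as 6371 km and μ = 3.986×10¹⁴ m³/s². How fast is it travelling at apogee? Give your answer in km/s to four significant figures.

v ≈ 4.025 km/s

r_p = 6371 + 1130 = 7501.0 km = 7.5010×10⁶ m.
r_a = 6371 + 9455 = 15826 km = 1.5826×10⁷ m.
Semi-major axis a = (r_p + r_a)/2 = 11664 km = 1.166×10⁷ m.
Vis-viva: v² = μ(2/r − 1/a) = 3.986×10¹⁴ × (1.264×10⁻⁷ − 8.574×10⁻⁸) = 1.620×10⁷ m²/s².
v = 4025 m/s = 4.025 km/s.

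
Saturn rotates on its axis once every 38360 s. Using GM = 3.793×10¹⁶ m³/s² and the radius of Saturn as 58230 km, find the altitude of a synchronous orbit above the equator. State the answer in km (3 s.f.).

h_sync ≈ 54000 km

A synchronous orbit has period T, so by Kepler's third law a = (μT²/4π²)^(1/3).
μT²/4π² = 3.793×10¹⁶ × (3.836×10⁴)² / 39.48 = 1.414×10²⁴ m³.
a = 1.122×10⁸ m = 1.1223×10⁵ km.
Altitude h = a − R = 1.1223×10⁵ − 58230 = 54005 km.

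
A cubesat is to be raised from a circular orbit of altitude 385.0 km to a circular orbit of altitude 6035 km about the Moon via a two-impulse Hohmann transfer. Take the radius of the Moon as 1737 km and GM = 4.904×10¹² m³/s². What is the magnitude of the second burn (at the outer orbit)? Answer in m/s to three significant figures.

Δv ≈ 274 m/s

r₁ = 1737 + 385.0 = 2122.0 km = 2.1220×10⁶ m.
r₂ = 1737 + 6035 = 7772.0 km = 7.7720×10⁶ m.
Transfer ellipse a_t = (r₁ + r₂)/2 = 4.947×10⁶ m.
At r₁: circular v_c1 = √(μ/r₁) = 1520 m/s; transfer-perilune v_p = √[μ(2/r₁ − 1/a_t)] = 1905 m/s.
At r₂: circular v_c2 = √(μ/r₂) = 794.3 m/s; transfer-apolune v_a = √[μ(2/r₂ − 1/a_t)] = 520.2 m/s.
Δv₂ = v_c2 − v_a = 274.1 m/s.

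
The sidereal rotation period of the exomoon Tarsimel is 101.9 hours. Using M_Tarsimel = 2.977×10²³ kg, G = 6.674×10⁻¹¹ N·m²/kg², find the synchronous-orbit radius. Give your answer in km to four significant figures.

μ = GM = 6.674×10⁻¹¹ × 2.977×10²³ = 1.987×10¹³ m³/s².
T = 101.9 hours = 3.668×10⁵ s.
A synchronous orbit has period T, so by Kepler's third law a = (μT²/4π²)^(1/3).
μT²/4π² = 1.987×10¹³ × (3.668×10⁵)² / 39.48 = 6.773×10²² m³.
a = 4.076×10⁷ m = 40762 km.

r_sync ≈ 40760 km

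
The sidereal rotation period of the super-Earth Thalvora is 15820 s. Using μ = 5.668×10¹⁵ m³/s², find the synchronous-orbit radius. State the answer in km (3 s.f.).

r_sync ≈ 33000 km

A synchronous orbit has period T, so by Kepler's third law a = (μT²/4π²)^(1/3).
μT²/4π² = 5.668×10¹⁵ × (1.582×10⁴)² / 39.48 = 3.593×10²² m³.
a = 3.300×10⁷ m = 32999 km.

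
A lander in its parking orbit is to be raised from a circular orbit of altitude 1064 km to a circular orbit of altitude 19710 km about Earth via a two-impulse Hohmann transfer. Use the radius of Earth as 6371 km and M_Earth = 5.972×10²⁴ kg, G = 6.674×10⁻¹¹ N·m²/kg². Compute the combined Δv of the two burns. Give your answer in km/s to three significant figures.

Δv_total ≈ 3.12 km/s

μ = GM = 6.674×10⁻¹¹ × 5.972×10²⁴ = 3.986×10¹⁴ m³/s².
r₁ = 6371 + 1064 = 7435.0 km = 7.4350×10⁶ m.
r₂ = 6371 + 19710 = 26081 km = 2.6081×10⁷ m.
Transfer ellipse a_t = (r₁ + r₂)/2 = 1.676×10⁷ m.
At r₁: circular v_c1 = √(μ/r₁) = 7322 m/s; transfer-perigee v_p = √[μ(2/r₁ − 1/a_t)] = 9134 m/s.
Δv₁ = v_p − v_c1 = 1812 m/s.
At r₂: circular v_c2 = √(μ/r₂) = 3909 m/s; transfer-apogee v_a = √[μ(2/r₂ − 1/a_t)] = 2604 m/s.
Δv₂ = v_c2 − v_a = 1305 m/s.
Total Δv = Δv₁ + Δv₂ = 3118 m/s = 3.118 km/s.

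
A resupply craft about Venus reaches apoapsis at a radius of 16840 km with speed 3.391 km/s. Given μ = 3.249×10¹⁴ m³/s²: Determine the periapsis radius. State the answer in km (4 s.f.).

periapsis radius ≈ 7149 km

r_a = 1.684×10⁷ m.
Specific energy ε = v²/2 − μ/r = -1.354×10⁷ J/kg, so a = −μ/(2ε) = 1.199×10⁷ m.
The apsides satisfy r_p + r_a = 2a, so the periapsis radius is 2a − r_a = 7.149×10⁶ m = 7148.6 km.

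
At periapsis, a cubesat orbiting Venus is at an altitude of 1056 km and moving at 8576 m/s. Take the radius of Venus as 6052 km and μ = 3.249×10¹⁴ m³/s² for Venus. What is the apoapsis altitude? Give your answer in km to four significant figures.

r_p = 6052 + 1056 = 7108.0 km = 7.108×10⁶ m.
Specific energy ε = v²/2 − μ/r = -8.935×10⁶ J/kg, so a = −μ/(2ε) = 1.818×10⁷ m.
The apsides satisfy r_p + r_a = 2a, so the apoapsis radius is 2a − r_p = 2.925×10⁷ m = 29254 km.
Apoapsis altitude = 29254 − 6052 = 23202 km.

apoapsis altitude ≈ 23200 km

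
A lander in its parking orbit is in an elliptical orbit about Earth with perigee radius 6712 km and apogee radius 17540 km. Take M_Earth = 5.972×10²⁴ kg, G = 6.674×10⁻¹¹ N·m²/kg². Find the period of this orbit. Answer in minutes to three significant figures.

μ = GM = 6.674×10⁻¹¹ × 5.972×10²⁴ = 3.986×10¹⁴ m³/s².
Semi-major axis a = (r_p + r_a)/2 = (6712.0 + 17540)/2 = 12126 km = 1.213×10⁷ m.
By Kepler's third law T = 2π√(a³/μ) = 2π × 2.115×10³ = 1.329×10⁴ s.
= 221.5 minutes.

T ≈ 221 minutes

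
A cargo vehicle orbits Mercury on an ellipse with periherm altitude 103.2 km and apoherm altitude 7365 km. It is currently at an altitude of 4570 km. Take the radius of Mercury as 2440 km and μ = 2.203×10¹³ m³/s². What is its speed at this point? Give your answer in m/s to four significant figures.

r_p = 2440 + 103.2 = 2543.2 km = 2.5432×10⁶ m.
r_a = 2440 + 7365 = 9805.0 km = 9.8050×10⁶ m.
r = 2440 + 4570 = 7010.0 km = 7.010×10⁶ m.
Semi-major axis a = (r_p + r_a)/2 = 6174.1 km = 6.174×10⁶ m.
Vis-viva: v² = μ(2/r − 1/a) = 2.203×10¹³ × (2.853×10⁻⁷ − 1.620×10⁻⁷) = 2.717×10⁶ m²/s².
v = 1648 m/s.

v ≈ 1648 m/s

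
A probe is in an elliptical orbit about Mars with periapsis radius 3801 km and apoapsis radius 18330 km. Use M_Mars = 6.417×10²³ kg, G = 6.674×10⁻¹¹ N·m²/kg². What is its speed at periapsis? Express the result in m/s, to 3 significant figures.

μ = GM = 6.674×10⁻¹¹ × 6.417×10²³ = 4.283×10¹³ m³/s².
Semi-major axis a = (r_p + r_a)/2 = 11066 km = 1.107×10⁷ m.
Vis-viva: v² = μ(2/r − 1/a) = 4.283×10¹³ × (5.262×10⁻⁷ − 9.037×10⁻⁸) = 1.866×10⁷ m²/s².
v = 4320 m/s.

v ≈ 4320 m/s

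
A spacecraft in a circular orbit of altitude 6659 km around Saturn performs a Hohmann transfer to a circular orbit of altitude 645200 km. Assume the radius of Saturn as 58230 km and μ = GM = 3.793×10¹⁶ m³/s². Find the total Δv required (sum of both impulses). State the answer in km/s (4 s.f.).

Δv_total ≈ 12.86 km/s

r₁ = 58230 + 6659 = 64889 km = 6.4889×10⁷ m.
r₂ = 58230 + 645200 = 703430 km = 7.0343×10⁸ m.
Transfer ellipse a_t = (r₁ + r₂)/2 = 3.842×10⁸ m.
At r₁: circular v_c1 = √(μ/r₁) = 24180 m/s; transfer-perikrone v_p = √[μ(2/r₁ − 1/a_t)] = 32720 m/s.
Δv₁ = v_p − v_c1 = 8539 m/s.
At r₂: circular v_c2 = √(μ/r₂) = 7343 m/s; transfer-apokrone v_a = √[μ(2/r₂ − 1/a_t)] = 3018 m/s.
Δv₂ = v_c2 − v_a = 4325 m/s.
Total Δv = Δv₁ + Δv₂ = 12860 m/s = 12.86 km/s.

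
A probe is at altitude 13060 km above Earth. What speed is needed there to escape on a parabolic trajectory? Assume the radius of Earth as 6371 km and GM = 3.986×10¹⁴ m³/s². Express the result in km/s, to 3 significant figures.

r = 6371 + 13060 = 19431 km = 1.9431×10⁷ m.
Escape speed v_esc = √(2μ/r) = √(2 × 3.986×10¹⁴ / 1.943×10⁷) = √(4.103×10⁷) = 6405 m/s.
= 6.405 km/s.

v_esc ≈ 6.41 km/s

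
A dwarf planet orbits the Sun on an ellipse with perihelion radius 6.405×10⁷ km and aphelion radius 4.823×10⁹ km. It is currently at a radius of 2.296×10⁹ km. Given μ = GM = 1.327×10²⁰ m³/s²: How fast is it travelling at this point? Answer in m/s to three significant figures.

Semi-major axis a = (r_p + r_a)/2 = 2.4435×10⁹ km = 2.444×10¹² m.
Vis-viva: v² = μ(2/r − 1/a) = 1.327×10²⁰ × (8.711×10⁻¹³ − 4.092×10⁻¹³) = 6.129×10⁷ m²/s².
v = 7829 m/s.

v ≈ 7830 m/s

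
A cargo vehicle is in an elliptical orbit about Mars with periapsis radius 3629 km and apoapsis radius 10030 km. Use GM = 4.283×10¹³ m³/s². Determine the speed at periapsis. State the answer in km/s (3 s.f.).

Semi-major axis a = (r_p + r_a)/2 = 6829.5 km = 6.830×10⁶ m.
Vis-viva: v² = μ(2/r − 1/a) = 4.283×10¹³ × (5.511×10⁻⁷ − 1.464×10⁻⁷) = 1.733×10⁷ m²/s².
v = 4163 m/s = 4.163 km/s.

v ≈ 4.16 km/s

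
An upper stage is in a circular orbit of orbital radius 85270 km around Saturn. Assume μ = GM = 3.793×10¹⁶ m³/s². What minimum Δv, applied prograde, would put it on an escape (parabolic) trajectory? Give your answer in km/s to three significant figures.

Δv ≈ 8.74 km/s

r = 85270 km = 8.527×10⁷ m.
Circular speed v_c = √(μ/r) = 21090 m/s.
Escape speed v_esc = √(2μ/r) = √2 × v_c = 29830 m/s.
Δv = v_esc − v_c = 8736 m/s = 8.736 km/s.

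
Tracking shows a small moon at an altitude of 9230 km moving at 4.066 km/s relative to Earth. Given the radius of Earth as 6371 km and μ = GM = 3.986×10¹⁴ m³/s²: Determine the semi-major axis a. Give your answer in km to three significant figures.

a ≈ 11500 km

r = 6371 + 9230 = 15601 km = 1.560×10⁷ m.
Specific orbital energy ε = v²/2 − μ/r = (4066)²/2 − 3.986×10¹⁴/1.560×10⁷ = -1.728×10⁷ J/kg.
Since ε = −μ/(2a), a = −μ/(2ε) = 1.153×10⁷ m = 11531 km.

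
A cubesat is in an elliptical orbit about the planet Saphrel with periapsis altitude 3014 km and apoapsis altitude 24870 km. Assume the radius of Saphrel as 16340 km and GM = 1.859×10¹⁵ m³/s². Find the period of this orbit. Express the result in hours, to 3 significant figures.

T ≈ 6.75 hours

r_p = 16340 + 3014 = 19354 km = 1.9354×10⁷ m.
r_a = 16340 + 24870 = 41210 km = 4.1210×10⁷ m.
Semi-major axis a = (r_p + r_a)/2 = (19354 + 41210)/2 = 30282 km = 3.028×10⁷ m.
By Kepler's third law T = 2π√(a³/μ) = 2π × 3.865×10³ = 2.428×10⁴ s.
= 6.746 hours.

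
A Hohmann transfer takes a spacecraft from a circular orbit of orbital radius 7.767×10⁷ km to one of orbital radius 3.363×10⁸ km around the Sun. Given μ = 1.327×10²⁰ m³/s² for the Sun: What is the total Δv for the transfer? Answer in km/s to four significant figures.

r₁ = 7.767×10⁷ km = 7.767×10¹⁰ m.
r₂ = 3.363×10⁸ km = 3.363×10¹¹ m.
Transfer ellipse a_t = (r₁ + r₂)/2 = 2.070×10¹¹ m.
At r₁: circular v_c1 = √(μ/r₁) = 41330 m/s; transfer-perihelion v_p = √[μ(2/r₁ − 1/a_t)] = 52690 m/s.
Δv₁ = v_p − v_c1 = 11350 m/s.
At r₂: circular v_c2 = √(μ/r₂) = 19860 m/s; transfer-aphelion v_a = √[μ(2/r₂ − 1/a_t)] = 12170 m/s.
Δv₂ = v_c2 − v_a = 7696 m/s.
Total Δv = Δv₁ + Δv₂ = 19050 m/s = 19.05 km/s.

Δv_total ≈ 19.05 km/s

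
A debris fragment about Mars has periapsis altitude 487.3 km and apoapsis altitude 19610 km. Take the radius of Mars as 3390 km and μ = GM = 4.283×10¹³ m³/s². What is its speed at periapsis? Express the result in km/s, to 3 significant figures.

v ≈ 4.35 km/s

r_p = 3390 + 487.3 = 3877.3 km = 3.8773×10⁶ m.
r_a = 3390 + 19610 = 23000 km = 2.3000×10⁷ m.
Semi-major axis a = (r_p + r_a)/2 = 13439 km = 1.344×10⁷ m.
Vis-viva: v² = μ(2/r − 1/a) = 4.283×10¹³ × (5.158×10⁻⁷ − 7.441×10⁻⁸) = 1.891×10⁷ m²/s².
v = 4348 m/s = 4.348 km/s.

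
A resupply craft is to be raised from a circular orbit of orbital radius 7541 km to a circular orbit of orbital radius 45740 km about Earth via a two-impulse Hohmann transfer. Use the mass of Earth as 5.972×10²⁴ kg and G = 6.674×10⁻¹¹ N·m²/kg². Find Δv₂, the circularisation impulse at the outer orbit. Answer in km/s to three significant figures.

μ = GM = 6.674×10⁻¹¹ × 5.972×10²⁴ = 3.986×10¹⁴ m³/s².
r₁ = 7541 km = 7.541×10⁶ m.
r₂ = 45740 km = 4.574×10⁷ m.
Transfer ellipse a_t = (r₁ + r₂)/2 = 2.664×10⁷ m.
At r₁: circular v_c1 = √(μ/r₁) = 7270 m/s; transfer-perigee v_p = √[μ(2/r₁ − 1/a_t)] = 9526 m/s.
At r₂: circular v_c2 = √(μ/r₂) = 2952 m/s; transfer-apogee v_a = √[μ(2/r₂ − 1/a_t)] = 1571 m/s.
Δv₂ = v_c2 − v_a = 1381 m/s.
= 1.381 km/s.

Δv ≈ 1.38 km/s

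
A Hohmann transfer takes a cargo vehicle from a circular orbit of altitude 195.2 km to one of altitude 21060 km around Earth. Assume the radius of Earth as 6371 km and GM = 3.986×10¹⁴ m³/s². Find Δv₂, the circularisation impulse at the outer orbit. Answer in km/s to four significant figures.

r₁ = 6371 + 195.2 = 6566.2 km = 6.5662×10⁶ m.
r₂ = 6371 + 21060 = 27431 km = 2.7431×10⁷ m.
Transfer ellipse a_t = (r₁ + r₂)/2 = 1.700×10⁷ m.
At r₁: circular v_c1 = √(μ/r₁) = 7791 m/s; transfer-perigee v_p = √[μ(2/r₁ − 1/a_t)] = 9898 m/s.
At r₂: circular v_c2 = √(μ/r₂) = 3812 m/s; transfer-apogee v_a = √[μ(2/r₂ − 1/a_t)] = 2369 m/s.
Δv₂ = v_c2 − v_a = 1443 m/s.
= 1.443 km/s.

Δv ≈ 1.443 km/s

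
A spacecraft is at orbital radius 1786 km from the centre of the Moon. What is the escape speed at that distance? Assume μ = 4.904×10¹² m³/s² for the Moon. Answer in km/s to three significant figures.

r = 1786 km = 1.786×10⁶ m.
Escape speed v_esc = √(2μ/r) = √(2 × 4.904×10¹² / 1.786×10⁶) = √(5.492×10⁶) = 2343 m/s.
= 2.343 km/s.

v_esc ≈ 2.34 km/s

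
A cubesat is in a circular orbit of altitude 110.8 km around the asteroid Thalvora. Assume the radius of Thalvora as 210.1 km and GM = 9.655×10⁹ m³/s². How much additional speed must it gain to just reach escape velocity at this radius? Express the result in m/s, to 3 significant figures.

Δv ≈ 71.8 m/s

r = 210.1 + 110.8 = 320.90 km = 3.2090×10⁵ m.
Circular speed v_c = √(μ/r) = 173.5 m/s.
Escape speed v_esc = √(2μ/r) = √2 × v_c = 245.3 m/s.
Δv = v_esc − v_c = 71.85 m/s.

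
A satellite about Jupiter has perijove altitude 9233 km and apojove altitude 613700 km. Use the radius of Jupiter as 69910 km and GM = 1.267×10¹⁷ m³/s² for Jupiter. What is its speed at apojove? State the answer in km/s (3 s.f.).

v ≈ 6.20 km/s

r_p = 69910 + 9233 = 79143 km = 7.9143×10⁷ m.
r_a = 69910 + 613700 = 683610 km = 6.8361×10⁸ m.
Semi-major axis a = (r_p + r_a)/2 = 3.8138×10⁵ km = 3.814×10⁸ m.
Vis-viva: v² = μ(2/r − 1/a) = 1.267×10¹⁷ × (2.926×10⁻⁹ − 2.622×10⁻⁹) = 3.846×10⁷ m²/s².
v = 6202 m/s = 6.202 km/s.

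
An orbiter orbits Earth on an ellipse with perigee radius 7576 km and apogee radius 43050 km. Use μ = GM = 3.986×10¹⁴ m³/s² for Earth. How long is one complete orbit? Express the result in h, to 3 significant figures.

Semi-major axis a = (r_p + r_a)/2 = (7576.0 + 43050)/2 = 25313 km = 2.531×10⁷ m.
By Kepler's third law T = 2π√(a³/μ) = 2π × 6.379×10³ = 4.008×10⁴ s.
= 11.13 h.

T ≈ 11.1 h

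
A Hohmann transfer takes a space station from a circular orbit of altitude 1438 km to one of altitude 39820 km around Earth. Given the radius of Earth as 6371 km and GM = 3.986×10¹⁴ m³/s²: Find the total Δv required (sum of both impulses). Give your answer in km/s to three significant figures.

r₁ = 6371 + 1438 = 7809.0 km = 7.8090×10⁶ m.
r₂ = 6371 + 39820 = 46191 km = 4.6191×10⁷ m.
Transfer ellipse a_t = (r₁ + r₂)/2 = 2.700×10⁷ m.
At r₁: circular v_c1 = √(μ/r₁) = 7144 m/s; transfer-perigee v_p = √[μ(2/r₁ − 1/a_t)] = 9345 m/s.
Δv₁ = v_p − v_c1 = 2200 m/s.
At r₂: circular v_c2 = √(μ/r₂) = 2938 m/s; transfer-apogee v_a = √[μ(2/r₂ − 1/a_t)] = 1580 m/s.
Δv₂ = v_c2 − v_a = 1358 m/s.
Total Δv = Δv₁ + Δv₂ = 3558 m/s = 3.558 km/s.

Δv_total ≈ 3.56 km/s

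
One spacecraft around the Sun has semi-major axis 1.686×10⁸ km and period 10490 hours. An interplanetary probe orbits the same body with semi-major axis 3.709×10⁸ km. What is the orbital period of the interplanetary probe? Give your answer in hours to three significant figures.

T₂ ≈ 34200 hours

Kepler's third law: T² ∝ a³, so T₂ = T₁ (a₂/a₁)^(3/2).
a₂/a₁ = 2.200, (a₂/a₁)^(3/2) = 3.263.
T₂ = 10490 × 3.263 = 34230 hours.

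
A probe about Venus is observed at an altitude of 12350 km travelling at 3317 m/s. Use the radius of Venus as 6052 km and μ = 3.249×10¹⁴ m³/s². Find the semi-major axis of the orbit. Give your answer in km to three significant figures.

a ≈ 13400 km

r = 6052 + 12350 = 18402 km = 1.840×10⁷ m.
Vis-viva rearranged: 1/a = 2/r − v²/μ = 1.087×10⁻⁷ − 3.386×10⁻⁸ = 7.482×10⁻⁸ m⁻¹.
a = 1.337×10⁷ m = 13365 km.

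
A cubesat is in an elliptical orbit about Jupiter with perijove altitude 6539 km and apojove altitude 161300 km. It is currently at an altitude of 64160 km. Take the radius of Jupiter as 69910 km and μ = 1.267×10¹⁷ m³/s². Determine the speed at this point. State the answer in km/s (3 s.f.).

v ≈ 32.7 km/s

r_p = 69910 + 6539 = 76449 km = 7.6449×10⁷ m.
r_a = 69910 + 161300 = 231210 km = 2.3121×10⁸ m.
r = 69910 + 64160 = 1.3407×10⁵ km = 1.341×10⁸ m.
Semi-major axis a = (r_p + r_a)/2 = 1.5383×10⁵ km = 1.538×10⁸ m.
Vis-viva: v² = μ(2/r − 1/a) = 1.267×10¹⁷ × (1.492×10⁻⁸ − 6.501×10⁻⁹) = 1.066×10⁹ m²/s².
v = 32660 m/s = 32.66 km/s.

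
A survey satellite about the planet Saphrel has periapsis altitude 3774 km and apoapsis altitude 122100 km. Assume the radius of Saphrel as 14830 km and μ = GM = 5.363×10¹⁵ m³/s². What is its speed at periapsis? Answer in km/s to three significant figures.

r_p = 14830 + 3774 = 18604 km = 1.8604×10⁷ m.
r_a = 14830 + 122100 = 136930 km = 1.3693×10⁸ m.
Semi-major axis a = (r_p + r_a)/2 = 77767 km = 7.777×10⁷ m.
Vis-viva: v² = μ(2/r − 1/a) = 5.363×10¹⁵ × (1.075×10⁻⁷ − 1.286×10⁻⁸) = 5.076×10⁸ m²/s².
v = 22530 m/s = 22.53 km/s.

v ≈ 22.5 km/s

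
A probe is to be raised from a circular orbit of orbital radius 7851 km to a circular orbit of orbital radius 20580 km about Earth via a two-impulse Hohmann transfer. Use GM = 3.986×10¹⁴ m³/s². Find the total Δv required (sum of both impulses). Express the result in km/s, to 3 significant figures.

r₁ = 7851 km = 7.851×10⁶ m.
r₂ = 20580 km = 2.058×10⁷ m.
Transfer ellipse a_t = (r₁ + r₂)/2 = 1.422×10⁷ m.
At r₁: circular v_c1 = √(μ/r₁) = 7125 m/s; transfer-perigee v_p = √[μ(2/r₁ − 1/a_t)] = 8573 m/s.
Δv₁ = v_p − v_c1 = 1448 m/s.
At r₂: circular v_c2 = √(μ/r₂) = 4401 m/s; transfer-apogee v_a = √[μ(2/r₂ − 1/a_t)] = 3271 m/s.
Δv₂ = v_c2 − v_a = 1130 m/s.
Total Δv = Δv₁ + Δv₂ = 2578 m/s = 2.578 km/s.

Δv_total ≈ 2.58 km/s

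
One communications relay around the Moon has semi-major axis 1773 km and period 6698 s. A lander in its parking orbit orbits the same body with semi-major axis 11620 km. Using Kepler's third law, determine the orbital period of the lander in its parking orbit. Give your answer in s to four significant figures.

T₂ ≈ 1.124×10⁵ s

Kepler's third law: T² ∝ a³, so T₂ = T₁ (a₂/a₁)^(3/2).
a₂/a₁ = 6.554, (a₂/a₁)^(3/2) = 16.78.
T₂ = 6698 × 16.78 = 1.124×10⁵ s.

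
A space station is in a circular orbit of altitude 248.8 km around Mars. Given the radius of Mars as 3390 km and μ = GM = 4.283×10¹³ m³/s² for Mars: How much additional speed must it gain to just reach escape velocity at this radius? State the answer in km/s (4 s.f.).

Δv ≈ 1.421 km/s

r = 3390 + 248.8 = 3638.8 km = 3.6388×10⁶ m.
Circular speed v_c = √(μ/r) = 3431 m/s.
Escape speed v_esc = √(2μ/r) = √2 × v_c = 4852 m/s.
Δv = v_esc − v_c = 1421 m/s = 1.421 km/s.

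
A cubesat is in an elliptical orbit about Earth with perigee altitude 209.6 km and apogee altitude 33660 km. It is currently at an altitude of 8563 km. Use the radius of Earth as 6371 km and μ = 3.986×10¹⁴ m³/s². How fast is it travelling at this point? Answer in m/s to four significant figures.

r_p = 6371 + 209.6 = 6580.6 km = 6.5806×10⁶ m.
r_a = 6371 + 33660 = 40031 km = 4.0031×10⁷ m.
r = 6371 + 8563 = 14934 km = 1.493×10⁷ m.
Semi-major axis a = (r_p + r_a)/2 = 23306 km = 2.331×10⁷ m.
Vis-viva: v² = μ(2/r − 1/a) = 3.986×10¹⁴ × (1.339×10⁻⁷ − 4.291×10⁻⁸) = 3.628×10⁷ m²/s².
v = 6023 m/s.

v ≈ 6023 m/s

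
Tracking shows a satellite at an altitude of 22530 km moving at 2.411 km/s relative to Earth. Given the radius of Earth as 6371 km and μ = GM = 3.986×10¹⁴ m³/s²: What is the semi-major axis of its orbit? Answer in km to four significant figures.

r = 6371 + 22530 = 28901 km = 2.890×10⁷ m.
Vis-viva rearranged: 1/a = 2/r − v²/μ = 6.920×10⁻⁸ − 1.458×10⁻⁸ = 5.462×10⁻⁸ m⁻¹.
a = 1.831×10⁷ m = 18309 km.

a ≈ 18310 km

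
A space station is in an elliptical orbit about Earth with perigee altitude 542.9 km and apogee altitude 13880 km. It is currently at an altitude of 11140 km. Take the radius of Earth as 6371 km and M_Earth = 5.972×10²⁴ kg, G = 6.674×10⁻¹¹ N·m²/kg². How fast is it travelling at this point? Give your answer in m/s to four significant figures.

v ≈ 4022 m/s

μ = GM = 6.674×10⁻¹¹ × 5.972×10²⁴ = 3.986×10¹⁴ m³/s².
r_p = 6371 + 542.9 = 6913.9 km = 6.9139×10⁶ m.
r_a = 6371 + 13880 = 20251 km = 2.0251×10⁷ m.
r = 6371 + 11140 = 17511 km = 1.751×10⁷ m.
Semi-major axis a = (r_p + r_a)/2 = 13582 km = 1.358×10⁷ m.
Vis-viva: v² = μ(2/r − 1/a) = 3.986×10¹⁴ × (1.142×10⁻⁷ − 7.362×10⁻⁸) = 1.618×10⁷ m²/s².
v = 4022 m/s.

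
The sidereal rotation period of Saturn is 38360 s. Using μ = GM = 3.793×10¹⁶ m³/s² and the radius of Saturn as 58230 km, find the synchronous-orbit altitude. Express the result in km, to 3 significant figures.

h_sync ≈ 54000 km

A synchronous orbit has period T, so by Kepler's third law a = (μT²/4π²)^(1/3).
μT²/4π² = 3.793×10¹⁶ × (3.836×10⁴)² / 39.48 = 1.414×10²⁴ m³.
a = 1.122×10⁸ m = 1.1223×10⁵ km.
Altitude h = a − R = 1.1223×10⁵ − 58230 = 54005 km.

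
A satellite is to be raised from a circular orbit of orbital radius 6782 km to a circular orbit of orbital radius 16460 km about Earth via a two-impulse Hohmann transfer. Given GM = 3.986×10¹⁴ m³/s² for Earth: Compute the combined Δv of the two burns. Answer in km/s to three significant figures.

r₁ = 6782 km = 6.782×10⁶ m.
r₂ = 16460 km = 1.646×10⁷ m.
Transfer ellipse a_t = (r₁ + r₂)/2 = 1.162×10⁷ m.
At r₁: circular v_c1 = √(μ/r₁) = 7666 m/s; transfer-perigee v_p = √[μ(2/r₁ − 1/a_t)] = 9124 m/s.
Δv₁ = v_p − v_c1 = 1458 m/s.
At r₂: circular v_c2 = √(μ/r₂) = 4921 m/s; transfer-apogee v_a = √[μ(2/r₂ − 1/a_t)] = 3759 m/s.
Δv₂ = v_c2 − v_a = 1162 m/s.
Total Δv = Δv₁ + Δv₂ = 2619 m/s = 2.619 km/s.

Δv_total ≈ 2.62 km/s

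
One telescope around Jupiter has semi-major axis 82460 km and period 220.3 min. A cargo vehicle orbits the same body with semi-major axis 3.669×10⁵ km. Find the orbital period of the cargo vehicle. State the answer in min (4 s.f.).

T₂ ≈ 2068 min

Kepler's third law: T² ∝ a³, so T₂ = T₁ (a₂/a₁)^(3/2).
a₂/a₁ = 4.449, (a₂/a₁)^(3/2) = 9.385.
T₂ = 220.3 × 9.385 = 2068 min.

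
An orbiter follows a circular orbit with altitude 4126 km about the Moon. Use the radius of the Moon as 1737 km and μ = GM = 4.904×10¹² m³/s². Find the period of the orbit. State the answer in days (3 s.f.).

T ≈ 0.466 days

r = 1737 + 4126 = 5863.0 km = 5.8630×10⁶ m.
Kepler's third law: T = 2π√(r³/μ) = 2π√((5.863×10⁶)³ / 4.904×10¹²).
r³/μ = 4.110×10⁷ s², so T = 2π × 6.411×10³ = 4.028×10⁴ s.
Converting: 4.028×10⁴ s ÷ 86400 = 0.4662 days.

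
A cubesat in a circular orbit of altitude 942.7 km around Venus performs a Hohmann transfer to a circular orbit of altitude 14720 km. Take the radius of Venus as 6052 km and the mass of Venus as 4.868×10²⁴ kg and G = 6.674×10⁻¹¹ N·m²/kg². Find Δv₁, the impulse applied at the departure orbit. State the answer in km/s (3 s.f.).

Δv ≈ 1.52 km/s

μ = GM = 6.674×10⁻¹¹ × 4.868×10²⁴ = 3.249×10¹⁴ m³/s².
r₁ = 6052 + 942.7 = 6994.7 km = 6.9947×10⁶ m.
r₂ = 6052 + 14720 = 20772 km = 2.0772×10⁷ m.
Transfer ellipse a_t = (r₁ + r₂)/2 = 1.388×10⁷ m.
At r₁: circular v_c1 = √(μ/r₁) = 6815 m/s; transfer-periapsis v_p = √[μ(2/r₁ − 1/a_t)] = 8336 m/s.
Δv₁ = v_p − v_c1 = 1521 m/s.
= 1.521 km/s.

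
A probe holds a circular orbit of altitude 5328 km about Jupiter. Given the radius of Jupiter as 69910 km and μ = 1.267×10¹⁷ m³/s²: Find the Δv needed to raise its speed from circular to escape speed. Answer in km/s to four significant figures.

r = 69910 + 5328 = 75238 km = 7.5238×10⁷ m.
Circular speed v_c = √(μ/r) = 41040 m/s.
Escape speed v_esc = √(2μ/r) = √2 × v_c = 58030 m/s.
Δv = v_esc − v_c = 17000 m/s = 17.00 km/s.

Δv ≈ 17.00 km/s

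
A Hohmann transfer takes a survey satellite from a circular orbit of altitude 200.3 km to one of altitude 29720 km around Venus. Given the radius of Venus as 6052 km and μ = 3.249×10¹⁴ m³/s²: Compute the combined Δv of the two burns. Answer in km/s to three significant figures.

Δv_total ≈ 3.57 km/s

r₁ = 6052 + 200.3 = 6252.3 km = 6.2523×10⁶ m.
r₂ = 6052 + 29720 = 35772 km = 3.5772×10⁷ m.
Transfer ellipse a_t = (r₁ + r₂)/2 = 2.101×10⁷ m.
At r₁: circular v_c1 = √(μ/r₁) = 7209 m/s; transfer-periapsis v_p = √[μ(2/r₁ − 1/a_t)] = 9406 m/s.
Δv₁ = v_p − v_c1 = 2197 m/s.
At r₂: circular v_c2 = √(μ/r₂) = 3014 m/s; transfer-apoapsis v_a = √[μ(2/r₂ − 1/a_t)] = 1644 m/s.
Δv₂ = v_c2 − v_a = 1370 m/s.
Total Δv = Δv₁ + Δv₂ = 3567 m/s = 3.567 km/s.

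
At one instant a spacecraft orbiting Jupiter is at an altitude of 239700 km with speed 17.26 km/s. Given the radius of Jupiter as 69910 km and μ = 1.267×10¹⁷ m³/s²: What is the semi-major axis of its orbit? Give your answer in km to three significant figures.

r = 69910 + 239700 = 3.0961×10⁵ km = 3.096×10⁸ m.
Specific orbital energy ε = v²/2 − μ/r = (17260)²/2 − 1.267×10¹⁷/3.096×10⁸ = -2.603×10⁸ J/kg.
Since ε = −μ/(2a), a = −μ/(2ε) = 2.434×10⁸ m = 2.4340×10⁵ km.

a ≈ 2.43×10⁵ km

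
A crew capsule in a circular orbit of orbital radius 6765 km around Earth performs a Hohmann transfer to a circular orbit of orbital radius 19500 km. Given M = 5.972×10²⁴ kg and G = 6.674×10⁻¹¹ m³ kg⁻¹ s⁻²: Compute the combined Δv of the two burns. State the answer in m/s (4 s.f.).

Δv_total ≈ 2954 m/s

μ = GM = 6.674×10⁻¹¹ × 5.972×10²⁴ = 3.986×10¹⁴ m³/s².
r₁ = 6765 km = 6.765×10⁶ m.
r₂ = 19500 km = 1.950×10⁷ m.
Transfer ellipse a_t = (r₁ + r₂)/2 = 1.313×10⁷ m.
At r₁: circular v_c1 = √(μ/r₁) = 7676 m/s; transfer-perigee v_p = √[μ(2/r₁ − 1/a_t)] = 9353 m/s.
Δv₁ = v_p − v_c1 = 1678 m/s.
At r₂: circular v_c2 = √(μ/r₂) = 4521 m/s; transfer-apogee v_a = √[μ(2/r₂ − 1/a_t)] = 3245 m/s.
Δv₂ = v_c2 − v_a = 1276 m/s.
Total Δv = Δv₁ + Δv₂ = 2954 m/s.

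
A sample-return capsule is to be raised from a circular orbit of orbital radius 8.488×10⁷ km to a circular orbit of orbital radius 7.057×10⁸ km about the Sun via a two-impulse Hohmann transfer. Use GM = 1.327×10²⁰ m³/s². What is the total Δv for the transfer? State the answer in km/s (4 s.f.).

r₁ = 8.488×10⁷ km = 8.488×10¹⁰ m.
r₂ = 7.057×10⁸ km = 7.057×10¹¹ m.
Transfer ellipse a_t = (r₁ + r₂)/2 = 3.953×10¹¹ m.
At r₁: circular v_c1 = √(μ/r₁) = 39540 m/s; transfer-perihelion v_p = √[μ(2/r₁ − 1/a_t)] = 52830 m/s.
Δv₁ = v_p − v_c1 = 13290 m/s.
At r₂: circular v_c2 = √(μ/r₂) = 13710 m/s; transfer-aphelion v_a = √[μ(2/r₂ − 1/a_t)] = 6354 m/s.
Δv₂ = v_c2 − v_a = 7358 m/s.
Total Δv = Δv₁ + Δv₂ = 20650 m/s = 20.65 km/s.

Δv_total ≈ 20.65 km/s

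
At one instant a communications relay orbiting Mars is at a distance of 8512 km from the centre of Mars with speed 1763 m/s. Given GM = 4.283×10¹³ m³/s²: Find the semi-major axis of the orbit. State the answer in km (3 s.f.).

r = 8.512×10⁶ m.
Specific orbital energy ε = v²/2 − μ/r = (1763)²/2 − 4.283×10¹³/8.512×10⁶ = -3.478×10⁶ J/kg.
Since ε = −μ/(2a), a = −μ/(2ε) = 6.158×10⁶ m = 6157.9 km.

a ≈ 6160 km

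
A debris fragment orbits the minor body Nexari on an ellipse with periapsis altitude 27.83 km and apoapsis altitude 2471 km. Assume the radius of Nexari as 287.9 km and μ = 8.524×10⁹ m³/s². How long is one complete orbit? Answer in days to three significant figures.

T ≈ 1.50 days

r_p = 287.9 + 27.83 = 315.73 km = 3.1573×10⁵ m.
r_a = 287.9 + 2471 = 2758.9 km = 2.7589×10⁶ m.
Semi-major axis a = (r_p + r_a)/2 = (315.73 + 2758.9)/2 = 1537.3 km = 1.537×10⁶ m.
By Kepler's third law T = 2π√(a³/μ) = 2π × 2.065×10⁴ = 1.297×10⁵ s.
= 1.501 days.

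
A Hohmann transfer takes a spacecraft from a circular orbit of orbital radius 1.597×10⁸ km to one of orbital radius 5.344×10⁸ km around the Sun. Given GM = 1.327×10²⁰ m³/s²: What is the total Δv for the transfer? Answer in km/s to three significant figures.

r₁ = 1.597×10⁸ km = 1.597×10¹¹ m.
r₂ = 5.344×10⁸ km = 5.344×10¹¹ m.
Transfer ellipse a_t = (r₁ + r₂)/2 = 3.470×10¹¹ m.
At r₁: circular v_c1 = √(μ/r₁) = 28830 m/s; transfer-perihelion v_p = √[μ(2/r₁ − 1/a_t)] = 35770 m/s.
Δv₁ = v_p − v_c1 = 6944 m/s.
At r₂: circular v_c2 = √(μ/r₂) = 15760 m/s; transfer-aphelion v_a = √[μ(2/r₂ − 1/a_t)] = 10690 m/s.
Δv₂ = v_c2 − v_a = 5069 m/s.
Total Δv = Δv₁ + Δv₂ = 12010 m/s = 12.01 km/s.

Δv_total ≈ 12.0 km/s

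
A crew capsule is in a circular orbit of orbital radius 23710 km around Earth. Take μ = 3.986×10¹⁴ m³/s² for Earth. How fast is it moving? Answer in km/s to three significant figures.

r = 23710 km = 2.371×10⁷ m.
For a circular orbit v = √(μ/r) = √(3.986×10¹⁴ / 2.371×10⁷) = √(1.681×10⁷) = 4100 m/s.
That is 4.100 km/s.

v ≈ 4.10 km/s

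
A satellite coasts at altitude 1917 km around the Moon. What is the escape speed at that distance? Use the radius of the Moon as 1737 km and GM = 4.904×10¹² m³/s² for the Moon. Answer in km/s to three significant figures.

v_esc ≈ 1.64 km/s

r = 1737 + 1917 = 3654.0 km = 3.6540×10⁶ m.
Escape speed v_esc = √(2μ/r) = √(2 × 4.904×10¹² / 3.654×10⁶) = √(2.684×10⁶) = 1638 m/s.
= 1.638 km/s.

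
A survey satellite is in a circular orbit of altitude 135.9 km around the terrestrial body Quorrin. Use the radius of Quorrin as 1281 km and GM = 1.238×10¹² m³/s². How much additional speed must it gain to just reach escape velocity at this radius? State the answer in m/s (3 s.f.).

Δv ≈ 387 m/s

r = 1281 + 135.9 = 1416.9 km = 1.4169×10⁶ m.
Circular speed v_c = √(μ/r) = 934.7 m/s.
Escape speed v_esc = √(2μ/r) = √2 × v_c = 1322 m/s.
Δv = v_esc − v_c = 387.2 m/s.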